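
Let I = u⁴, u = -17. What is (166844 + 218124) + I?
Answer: 468489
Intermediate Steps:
I = 83521 (I = (-17)⁴ = 83521)
(166844 + 218124) + I = (166844 + 218124) + 83521 = 384968 + 83521 = 468489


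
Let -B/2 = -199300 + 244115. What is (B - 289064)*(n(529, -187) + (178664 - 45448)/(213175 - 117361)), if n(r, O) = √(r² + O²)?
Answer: -25224049952/47907 - 378694*√314810 ≈ -2.1300e+8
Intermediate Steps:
B = -89630 (B = -2*(-199300 + 244115) = -2*44815 = -89630)
n(r, O) = √(O² + r²)
(B - 289064)*(n(529, -187) + (178664 - 45448)/(213175 - 117361)) = (-89630 - 289064)*(√((-187)² + 529²) + (178664 - 45448)/(213175 - 117361)) = -378694*(√(34969 + 279841) + 133216/95814) = -378694*(√314810 + 133216*(1/95814)) = -378694*(√314810 + 66608/47907) = -378694*(66608/47907 + √314810) = -25224049952/47907 - 378694*√314810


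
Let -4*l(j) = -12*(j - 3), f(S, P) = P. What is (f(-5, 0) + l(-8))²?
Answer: 1089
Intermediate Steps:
l(j) = -9 + 3*j (l(j) = -(-3)*(j - 3) = -(-3)*(-3 + j) = -(36 - 12*j)/4 = -9 + 3*j)
(f(-5, 0) + l(-8))² = (0 + (-9 + 3*(-8)))² = (0 + (-9 - 24))² = (0 - 33)² = (-33)² = 1089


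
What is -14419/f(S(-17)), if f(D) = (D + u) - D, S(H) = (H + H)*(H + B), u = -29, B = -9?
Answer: 14419/29 ≈ 497.21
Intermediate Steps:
S(H) = 2*H*(-9 + H) (S(H) = (H + H)*(H - 9) = (2*H)*(-9 + H) = 2*H*(-9 + H))
f(D) = -29 (f(D) = (D - 29) - D = (-29 + D) - D = -29)
-14419/f(S(-17)) = -14419/(-29) = -14419*(-1/29) = 14419/29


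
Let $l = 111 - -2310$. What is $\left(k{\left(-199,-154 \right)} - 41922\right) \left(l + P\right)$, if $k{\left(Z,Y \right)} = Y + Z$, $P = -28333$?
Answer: $1095429800$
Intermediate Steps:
$l = 2421$ ($l = 111 + 2310 = 2421$)
$\left(k{\left(-199,-154 \right)} - 41922\right) \left(l + P\right) = \left(\left(-154 - 199\right) - 41922\right) \left(2421 - 28333\right) = \left(-353 - 41922\right) \left(-25912\right) = \left(-42275\right) \left(-25912\right) = 1095429800$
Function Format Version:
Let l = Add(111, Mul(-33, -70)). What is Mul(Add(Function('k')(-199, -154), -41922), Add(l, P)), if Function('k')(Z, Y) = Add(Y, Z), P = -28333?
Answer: 1095429800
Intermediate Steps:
l = 2421 (l = Add(111, 2310) = 2421)
Mul(Add(Function('k')(-199, -154), -41922), Add(l, P)) = Mul(Add(Add(-154, -199), -41922), Add(2421, -28333)) = Mul(Add(-353, -41922), -25912) = Mul(-42275, -25912) = 1095429800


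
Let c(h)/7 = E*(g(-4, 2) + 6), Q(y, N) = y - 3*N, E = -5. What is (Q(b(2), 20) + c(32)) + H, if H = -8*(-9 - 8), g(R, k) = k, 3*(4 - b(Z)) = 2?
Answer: -602/3 ≈ -200.67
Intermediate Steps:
b(Z) = 10/3 (b(Z) = 4 - ⅓*2 = 4 - ⅔ = 10/3)
H = 136 (H = -8*(-17) = 136)
c(h) = -280 (c(h) = 7*(-5*(2 + 6)) = 7*(-5*8) = 7*(-40) = -280)
(Q(b(2), 20) + c(32)) + H = ((10/3 - 3*20) - 280) + 136 = ((10/3 - 60) - 280) + 136 = (-170/3 - 280) + 136 = -1010/3 + 136 = -602/3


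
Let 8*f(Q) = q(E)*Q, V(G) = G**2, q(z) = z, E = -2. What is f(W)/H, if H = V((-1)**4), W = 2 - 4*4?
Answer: 7/2 ≈ 3.5000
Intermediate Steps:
W = -14 (W = 2 - 16 = -14)
f(Q) = -Q/4 (f(Q) = (-2*Q)/8 = -Q/4)
H = 1 (H = ((-1)**4)**2 = 1**2 = 1)
f(W)/H = -1/4*(-14)/1 = (7/2)*1 = 7/2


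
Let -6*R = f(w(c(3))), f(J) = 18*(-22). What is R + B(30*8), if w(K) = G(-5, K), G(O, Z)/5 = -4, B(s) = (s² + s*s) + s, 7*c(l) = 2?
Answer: 115506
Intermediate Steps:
c(l) = 2/7 (c(l) = (⅐)*2 = 2/7)
B(s) = s + 2*s² (B(s) = (s² + s²) + s = 2*s² + s = s + 2*s²)
G(O, Z) = -20 (G(O, Z) = 5*(-4) = -20)
w(K) = -20
f(J) = -396
R = 66 (R = -⅙*(-396) = 66)
R + B(30*8) = 66 + (30*8)*(1 + 2*(30*8)) = 66 + 240*(1 + 2*240) = 66 + 240*(1 + 480) = 66 + 240*481 = 66 + 115440 = 115506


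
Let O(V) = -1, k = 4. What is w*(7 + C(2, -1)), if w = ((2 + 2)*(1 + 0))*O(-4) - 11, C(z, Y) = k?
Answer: -165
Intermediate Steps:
C(z, Y) = 4
w = -15 (w = ((2 + 2)*(1 + 0))*(-1) - 11 = (4*1)*(-1) - 11 = 4*(-1) - 11 = -4 - 11 = -15)
w*(7 + C(2, -1)) = -15*(7 + 4) = -15*11 = -165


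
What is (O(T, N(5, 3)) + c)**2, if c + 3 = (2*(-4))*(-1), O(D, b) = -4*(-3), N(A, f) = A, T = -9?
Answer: 289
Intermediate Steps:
O(D, b) = 12
c = 5 (c = -3 + (2*(-4))*(-1) = -3 - 8*(-1) = -3 + 8 = 5)
(O(T, N(5, 3)) + c)**2 = (12 + 5)**2 = 17**2 = 289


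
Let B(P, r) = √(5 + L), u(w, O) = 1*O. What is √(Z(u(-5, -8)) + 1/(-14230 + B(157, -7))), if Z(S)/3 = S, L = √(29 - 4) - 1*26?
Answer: √(-246021006549647006 - 202492916*I)/101246458 ≈ 2.0161e-9 - 4.899*I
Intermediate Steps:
u(w, O) = O
L = -21 (L = √25 - 26 = 5 - 26 = -21)
Z(S) = 3*S
B(P, r) = 4*I (B(P, r) = √(5 - 21) = √(-16) = 4*I)
√(Z(u(-5, -8)) + 1/(-14230 + B(157, -7))) = √(3*(-8) + 1/(-14230 + 4*I)) = √(-24 + (-14230 - 4*I)/202492916)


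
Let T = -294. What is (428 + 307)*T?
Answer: -216090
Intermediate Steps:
(428 + 307)*T = (428 + 307)*(-294) = 735*(-294) = -216090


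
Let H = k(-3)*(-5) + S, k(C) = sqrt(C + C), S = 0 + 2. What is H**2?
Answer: (2 - 5*I*sqrt(6))**2 ≈ -146.0 - 48.99*I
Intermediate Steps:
S = 2
k(C) = sqrt(2)*sqrt(C) (k(C) = sqrt(2*C) = sqrt(2)*sqrt(C))
H = 2 - 5*I*sqrt(6) (H = (sqrt(2)*sqrt(-3))*(-5) + 2 = (sqrt(2)*(I*sqrt(3)))*(-5) + 2 = (I*sqrt(6))*(-5) + 2 = -5*I*sqrt(6) + 2 = 2 - 5*I*sqrt(6) ≈ 2.0 - 12.247*I)
H**2 = (2 - 5*I*sqrt(6))**2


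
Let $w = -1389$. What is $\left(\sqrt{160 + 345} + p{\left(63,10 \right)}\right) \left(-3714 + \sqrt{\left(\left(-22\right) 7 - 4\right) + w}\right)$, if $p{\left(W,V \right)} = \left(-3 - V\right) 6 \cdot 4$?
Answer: $\left(312 - \sqrt{505}\right) \left(3714 - i \sqrt{1547}\right) \approx 1.0753 \cdot 10^{6} - 11388.0 i$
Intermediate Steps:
$p{\left(W,V \right)} = -72 - 24 V$ ($p{\left(W,V \right)} = \left(-18 - 6 V\right) 4 = -72 - 24 V$)
$\left(\sqrt{160 + 345} + p{\left(63,10 \right)}\right) \left(-3714 + \sqrt{\left(\left(-22\right) 7 - 4\right) + w}\right) = \left(\sqrt{160 + 345} - 312\right) \left(-3714 + \sqrt{\left(\left(-22\right) 7 - 4\right) - 1389}\right) = \left(\sqrt{505} - 312\right) \left(-3714 + \sqrt{\left(-154 - 4\right) - 1389}\right) = \left(\sqrt{505} - 312\right) \left(-3714 + \sqrt{-158 - 1389}\right) = \left(-312 + \sqrt{505}\right) \left(-3714 + \sqrt{-1547}\right) = \left(-312 + \sqrt{505}\right) \left(-3714 + i \sqrt{1547}\right) = \left(-3714 + i \sqrt{1547}\right) \left(-312 + \sqrt{505}\right)$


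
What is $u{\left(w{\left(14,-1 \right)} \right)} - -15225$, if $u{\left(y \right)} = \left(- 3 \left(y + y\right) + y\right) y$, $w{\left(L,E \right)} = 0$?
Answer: $15225$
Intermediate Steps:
$u{\left(y \right)} = - 5 y^{2}$ ($u{\left(y \right)} = \left(- 3 \cdot 2 y + y\right) y = \left(- 6 y + y\right) y = - 5 y y = - 5 y^{2}$)
$u{\left(w{\left(14,-1 \right)} \right)} - -15225 = - 5 \cdot 0^{2} - -15225 = \left(-5\right) 0 + 15225 = 0 + 15225 = 15225$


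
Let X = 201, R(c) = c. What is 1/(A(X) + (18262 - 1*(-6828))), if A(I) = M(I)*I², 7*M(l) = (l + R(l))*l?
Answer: 7/3264657232 ≈ 2.1442e-9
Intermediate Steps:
M(l) = 2*l²/7 (M(l) = ((l + l)*l)/7 = ((2*l)*l)/7 = (2*l²)/7 = 2*l²/7)
A(I) = 2*I⁴/7 (A(I) = (2*I²/7)*I² = 2*I⁴/7)
1/(A(X) + (18262 - 1*(-6828))) = 1/((2/7)*201⁴ + (18262 - 1*(-6828))) = 1/((2/7)*1632240801 + (18262 + 6828)) = 1/(3264481602/7 + 25090) = 1/(3264657232/7) = 7/3264657232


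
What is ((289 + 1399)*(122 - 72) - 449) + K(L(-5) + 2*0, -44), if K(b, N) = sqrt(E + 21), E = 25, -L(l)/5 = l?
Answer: 83951 + sqrt(46) ≈ 83958.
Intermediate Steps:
L(l) = -5*l
K(b, N) = sqrt(46) (K(b, N) = sqrt(25 + 21) = sqrt(46))
((289 + 1399)*(122 - 72) - 449) + K(L(-5) + 2*0, -44) = ((289 + 1399)*(122 - 72) - 449) + sqrt(46) = (1688*50 - 449) + sqrt(46) = (84400 - 449) + sqrt(46) = 83951 + sqrt(46)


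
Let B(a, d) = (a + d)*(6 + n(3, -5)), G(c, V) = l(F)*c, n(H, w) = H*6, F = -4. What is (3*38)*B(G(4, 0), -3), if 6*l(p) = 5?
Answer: 912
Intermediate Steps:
l(p) = 5/6 (l(p) = (1/6)*5 = 5/6)
n(H, w) = 6*H
G(c, V) = 5*c/6
B(a, d) = 24*a + 24*d (B(a, d) = (a + d)*(6 + 6*3) = (a + d)*(6 + 18) = (a + d)*24 = 24*a + 24*d)
(3*38)*B(G(4, 0), -3) = (3*38)*(24*((5/6)*4) + 24*(-3)) = 114*(24*(10/3) - 72) = 114*(80 - 72) = 114*8 = 912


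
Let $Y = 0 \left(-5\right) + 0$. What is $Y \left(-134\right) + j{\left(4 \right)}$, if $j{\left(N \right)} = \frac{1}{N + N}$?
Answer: $\frac{1}{8} \approx 0.125$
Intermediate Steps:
$Y = 0$ ($Y = 0 + 0 = 0$)
$j{\left(N \right)} = \frac{1}{2 N}$
$Y \left(-134\right) + j{\left(4 \right)} = 0 \left(-134\right) + \frac{1}{2 \cdot 4} = 0 + \frac{1}{2} \cdot \frac{1}{4} = 0 + \frac{1}{8} = \frac{1}{8}$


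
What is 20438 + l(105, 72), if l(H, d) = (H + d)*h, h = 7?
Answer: 21677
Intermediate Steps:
l(H, d) = 7*H + 7*d (l(H, d) = (H + d)*7 = 7*H + 7*d)
20438 + l(105, 72) = 20438 + (7*105 + 7*72) = 20438 + (735 + 504) = 20438 + 1239 = 21677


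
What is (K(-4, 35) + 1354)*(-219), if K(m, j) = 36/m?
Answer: -294555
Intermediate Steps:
(K(-4, 35) + 1354)*(-219) = (36/(-4) + 1354)*(-219) = (36*(-¼) + 1354)*(-219) = (-9 + 1354)*(-219) = 1345*(-219) = -294555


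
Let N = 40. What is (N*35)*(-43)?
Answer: -60200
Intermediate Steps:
(N*35)*(-43) = (40*35)*(-43) = 1400*(-43) = -60200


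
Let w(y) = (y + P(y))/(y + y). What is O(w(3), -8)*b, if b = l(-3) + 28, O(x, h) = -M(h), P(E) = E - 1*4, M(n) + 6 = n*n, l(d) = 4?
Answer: -1856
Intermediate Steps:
M(n) = -6 + n**2 (M(n) = -6 + n*n = -6 + n**2)
P(E) = -4 + E (P(E) = E - 4 = -4 + E)
w(y) = (-4 + 2*y)/(2*y) (w(y) = (y + (-4 + y))/(y + y) = (-4 + 2*y)/((2*y)) = (-4 + 2*y)*(1/(2*y)) = (-4 + 2*y)/(2*y))
O(x, h) = 6 - h**2 (O(x, h) = -(-6 + h**2) = 6 - h**2)
b = 32 (b = 4 + 28 = 32)
O(w(3), -8)*b = (6 - 1*(-8)**2)*32 = (6 - 1*64)*32 = (6 - 64)*32 = -58*32 = -1856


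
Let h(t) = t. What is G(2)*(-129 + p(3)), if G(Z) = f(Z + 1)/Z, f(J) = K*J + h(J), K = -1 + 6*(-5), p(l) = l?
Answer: 5670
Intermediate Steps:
K = -31 (K = -1 - 30 = -31)
f(J) = -30*J (f(J) = -31*J + J = -30*J)
G(Z) = (-30 - 30*Z)/Z (G(Z) = (-30*(Z + 1))/Z = (-30*(1 + Z))/Z = (-30 - 30*Z)/Z)
G(2)*(-129 + p(3)) = (-30 - 30/2)*(-129 + 3) = (-30 - 30*1/2)*(-126) = (-30 - 15)*(-126) = -45*(-126) = 5670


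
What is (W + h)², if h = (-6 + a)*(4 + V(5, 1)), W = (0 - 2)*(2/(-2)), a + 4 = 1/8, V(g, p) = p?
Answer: 143641/64 ≈ 2244.4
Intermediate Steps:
a = -31/8 (a = -4 + 1/8 = -4 + ⅛ = -31/8 ≈ -3.8750)
W = 2 (W = -4*(-1)/2 = -2*(-1) = 2)
h = -395/8 (h = (-6 - 31/8)*(4 + 1) = -79/8*5 = -395/8 ≈ -49.375)
(W + h)² = (2 - 395/8)² = (-379/8)² = 143641/64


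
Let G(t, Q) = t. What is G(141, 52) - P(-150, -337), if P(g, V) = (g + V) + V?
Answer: 965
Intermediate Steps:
P(g, V) = g + 2*V (P(g, V) = (V + g) + V = g + 2*V)
G(141, 52) - P(-150, -337) = 141 - (-150 + 2*(-337)) = 141 - (-150 - 674) = 141 - 1*(-824) = 141 + 824 = 965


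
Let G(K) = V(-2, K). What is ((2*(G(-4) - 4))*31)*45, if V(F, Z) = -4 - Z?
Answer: -11160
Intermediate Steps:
G(K) = -4 - K
((2*(G(-4) - 4))*31)*45 = ((2*((-4 - 1*(-4)) - 4))*31)*45 = ((2*((-4 + 4) - 4))*31)*45 = ((2*(0 - 4))*31)*45 = ((2*(-4))*31)*45 = -8*31*45 = -248*45 = -11160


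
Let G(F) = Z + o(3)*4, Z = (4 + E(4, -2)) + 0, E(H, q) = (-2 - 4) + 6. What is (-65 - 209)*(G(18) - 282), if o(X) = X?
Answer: 72884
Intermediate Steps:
E(H, q) = 0 (E(H, q) = -6 + 6 = 0)
Z = 4 (Z = (4 + 0) + 0 = 4 + 0 = 4)
G(F) = 16 (G(F) = 4 + 3*4 = 4 + 12 = 16)
(-65 - 209)*(G(18) - 282) = (-65 - 209)*(16 - 282) = -274*(-266) = 72884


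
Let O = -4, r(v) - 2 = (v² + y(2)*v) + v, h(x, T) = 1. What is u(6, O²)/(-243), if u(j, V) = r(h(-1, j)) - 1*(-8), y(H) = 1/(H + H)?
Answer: -49/972 ≈ -0.050412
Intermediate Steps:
y(H) = 1/(2*H)
r(v) = 2 + v² + 5*v/4 (r(v) = 2 + ((v² + ((½)/2)*v) + v) = 2 + ((v² + ((½)*(½))*v) + v) = 2 + ((v² + v/4) + v) = 2 + (v² + 5*v/4) = 2 + v² + 5*v/4)
u(j, V) = 49/4 (u(j, V) = (2 + 1² + (5/4)*1) - 1*(-8) = (2 + 1 + 5/4) + 8 = 17/4 + 8 = 49/4)
u(6, O²)/(-243) = (49/4)/(-243) = (49/4)*(-1/243) = -49/972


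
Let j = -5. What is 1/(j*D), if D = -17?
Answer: 1/85 ≈ 0.011765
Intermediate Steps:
1/(j*D) = 1/(-5*(-17)) = 1/85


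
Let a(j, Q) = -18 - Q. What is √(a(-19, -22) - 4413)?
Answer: I*√4409 ≈ 66.4*I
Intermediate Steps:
√(a(-19, -22) - 4413) = √((-18 - 1*(-22)) - 4413) = √((-18 + 22) - 4413) = √(4 - 4413) = √(-4409) = I*√4409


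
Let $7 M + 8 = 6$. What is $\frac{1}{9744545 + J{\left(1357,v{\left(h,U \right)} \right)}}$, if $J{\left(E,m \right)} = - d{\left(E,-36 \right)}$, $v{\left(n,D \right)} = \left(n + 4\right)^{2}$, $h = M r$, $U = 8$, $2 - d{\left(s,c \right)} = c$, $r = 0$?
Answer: $\frac{1}{9744507} \approx 1.0262 \cdot 10^{-7}$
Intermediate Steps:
$M = - \frac{2}{7}$ ($M = - \frac{8}{7} + \frac{1}{7} \cdot 6 = - \frac{8}{7} + \frac{6}{7} = - \frac{2}{7} \approx -0.28571$)
$d{\left(s,c \right)} = 2 - c$
$h = 0$ ($h = \left(- \frac{2}{7}\right) 0 = 0$)
$v{\left(n,D \right)} = \left(4 + n\right)^{2}$
$J{\left(E,m \right)} = -38$ ($J{\left(E,m \right)} = - (2 - -36) = - (2 + 36) = \left(-1\right) 38 = -38$)
$\frac{1}{9744545 + J{\left(1357,v{\left(h,U \right)} \right)}} = \frac{1}{9744545 - 38} = \frac{1}{9744507}$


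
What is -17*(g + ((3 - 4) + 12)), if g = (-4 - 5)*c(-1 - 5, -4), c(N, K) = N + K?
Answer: -1717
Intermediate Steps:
c(N, K) = K + N
g = 90 (g = (-4 - 5)*(-4 + (-1 - 5)) = -9*(-4 - 6) = -9*(-10) = 90)
-17*(g + ((3 - 4) + 12)) = -17*(90 + ((3 - 4) + 12)) = -17*(90 + (-1 + 12)) = -17*(90 + 11) = -17*101 = -1717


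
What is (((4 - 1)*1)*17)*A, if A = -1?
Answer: -51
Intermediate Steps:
(((4 - 1)*1)*17)*A = (((4 - 1)*1)*17)*(-1) = ((3*1)*17)*(-1) = (3*17)*(-1) = 51*(-1) = -51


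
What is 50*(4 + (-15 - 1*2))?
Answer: -650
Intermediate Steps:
50*(4 + (-15 - 1*2)) = 50*(4 + (-15 - 2)) = 50*(4 - 17) = 50*(-13) = -650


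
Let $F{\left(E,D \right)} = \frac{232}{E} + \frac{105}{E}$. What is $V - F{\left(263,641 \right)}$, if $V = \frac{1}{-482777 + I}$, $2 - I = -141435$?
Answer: $- \frac{115031843}{89772420} \approx -1.2814$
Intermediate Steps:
$I = 141437$ ($I = 2 - -141435 = 2 + 141435 = 141437$)
$V = - \frac{1}{341340}$ ($V = \frac{1}{-482777 + 141437} = \frac{1}{-341340} = - \frac{1}{341340} \approx -2.9296 \cdot 10^{-6}$)
$F{\left(E,D \right)} = \frac{337}{E}$
$V - F{\left(263,641 \right)} = - \frac{1}{341340} - \frac{337}{263} = - \frac{115031843}{89772420}$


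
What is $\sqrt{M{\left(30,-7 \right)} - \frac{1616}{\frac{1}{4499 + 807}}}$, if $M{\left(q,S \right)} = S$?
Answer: $i \sqrt{8574503} \approx 2928.2 i$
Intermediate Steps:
$\sqrt{M{\left(30,-7 \right)} - \frac{1616}{\frac{1}{4499 + 807}}} = \sqrt{-7 - \frac{1616}{\frac{1}{4499 + 807}}} = \sqrt{-7 - \frac{1616}{\frac{1}{5306}}} = \sqrt{-7 - 1616 \frac{1}{\frac{1}{5306}}} = \sqrt{-7 - 8574496} = \sqrt{-8574503} = i \sqrt{8574503}$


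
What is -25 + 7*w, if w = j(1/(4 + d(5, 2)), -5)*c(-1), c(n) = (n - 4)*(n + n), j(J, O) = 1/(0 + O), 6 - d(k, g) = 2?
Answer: -39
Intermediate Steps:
d(k, g) = 4 (d(k, g) = 6 - 1*2 = 6 - 2 = 4)
j(J, O) = 1/O
c(n) = 2*n*(-4 + n) (c(n) = (-4 + n)*(2*n) = 2*n*(-4 + n))
w = -2 (w = (2*(-1)*(-4 - 1))/(-5) = -2*(-1)*(-5)/5 = -1/5*10 = -2)
-25 + 7*w = -25 + 7*(-2) = -25 - 14 = -39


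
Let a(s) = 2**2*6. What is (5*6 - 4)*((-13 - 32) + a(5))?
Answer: -546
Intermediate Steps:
a(s) = 24 (a(s) = 4*6 = 24)
(5*6 - 4)*((-13 - 32) + a(5)) = (5*6 - 4)*((-13 - 32) + 24) = (30 - 4)*(-45 + 24) = 26*(-21) = -546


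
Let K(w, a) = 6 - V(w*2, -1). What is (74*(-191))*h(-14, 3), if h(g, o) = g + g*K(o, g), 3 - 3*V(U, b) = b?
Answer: 3363892/3 ≈ 1.1213e+6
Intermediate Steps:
V(U, b) = 1 - b/3
K(w, a) = 14/3 (K(w, a) = 6 - (1 - ⅓*(-1)) = 6 - (1 + ⅓) = 6 - 1*4/3 = 6 - 4/3 = 14/3)
h(g, o) = 17*g/3 (h(g, o) = g + g*(14/3) = g + 14*g/3 = 17*g/3)
(74*(-191))*h(-14, 3) = (74*(-191))*((17/3)*(-14)) = -14134*(-238/3) = 3363892/3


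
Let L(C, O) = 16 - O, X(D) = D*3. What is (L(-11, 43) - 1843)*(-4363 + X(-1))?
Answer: 8164420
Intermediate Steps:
X(D) = 3*D
(L(-11, 43) - 1843)*(-4363 + X(-1)) = ((16 - 1*43) - 1843)*(-4363 + 3*(-1)) = ((16 - 43) - 1843)*(-4363 - 3) = (-27 - 1843)*(-4366) = -1870*(-4366) = 8164420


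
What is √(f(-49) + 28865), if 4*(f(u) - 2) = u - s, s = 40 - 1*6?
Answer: √115385/2 ≈ 169.84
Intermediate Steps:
s = 34 (s = 40 - 6 = 34)
f(u) = -13/2 + u/4 (f(u) = 2 + (u - 1*34)/4 = 2 + (u - 34)/4 = 2 + (-34 + u)/4 = 2 + (-17/2 + u/4) = -13/2 + u/4)
√(f(-49) + 28865) = √((-13/2 + (¼)*(-49)) + 28865) = √((-13/2 - 49/4) + 28865) = √(-75/4 + 28865) = √(115385/4) = √115385/2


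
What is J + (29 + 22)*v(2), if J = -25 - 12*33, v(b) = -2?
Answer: -523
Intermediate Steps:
J = -421 (J = -25 - 396 = -421)
J + (29 + 22)*v(2) = -421 + (29 + 22)*(-2) = -421 + 51*(-2) = -421 - 102 = -523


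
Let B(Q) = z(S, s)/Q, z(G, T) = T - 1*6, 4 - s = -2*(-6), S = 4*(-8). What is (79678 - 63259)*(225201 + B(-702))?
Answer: 33278179918/9 ≈ 3.6976e+9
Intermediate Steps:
S = -32
s = -8 (s = 4 - (-2)*(-6) = 4 - 1*12 = 4 - 12 = -8)
z(G, T) = -6 + T (z(G, T) = T - 6 = -6 + T)
B(Q) = -14/Q (B(Q) = (-6 - 8)/Q = -14/Q)
(79678 - 63259)*(225201 + B(-702)) = (79678 - 63259)*(225201 - 14/(-702)) = 16419*(225201 - 14*(-1/702)) = 16419*(225201 + 7/351) = 16419*(79045558/351) = 33278179918/9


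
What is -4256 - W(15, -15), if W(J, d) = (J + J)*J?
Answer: -4706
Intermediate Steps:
W(J, d) = 2*J**2 (W(J, d) = (2*J)*J = 2*J**2)
-4256 - W(15, -15) = -4256 - 2*15**2 = -4256 - 2*225 = -4256 - 1*450 = -4256 - 450 = -4706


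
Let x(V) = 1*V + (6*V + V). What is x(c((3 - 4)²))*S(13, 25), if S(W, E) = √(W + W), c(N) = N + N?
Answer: 16*√26 ≈ 81.584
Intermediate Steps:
c(N) = 2*N
S(W, E) = √2*√W (S(W, E) = √(2*W) = √2*√W)
x(V) = 8*V (x(V) = V + 7*V = 8*V)
x(c((3 - 4)²))*S(13, 25) = (8*(2*(3 - 4)²))*(√2*√13) = (8*(2*(-1)²))*√26 = (8*(2*1))*√26 = (8*2)*√26 = 16*√26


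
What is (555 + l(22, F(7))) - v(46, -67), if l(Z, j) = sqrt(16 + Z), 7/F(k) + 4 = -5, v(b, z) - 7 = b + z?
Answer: 569 + sqrt(38) ≈ 575.16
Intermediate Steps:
v(b, z) = 7 + b + z (v(b, z) = 7 + (b + z) = 7 + b + z)
F(k) = -7/9 (F(k) = 7/(-4 - 5) = 7/(-9) = 7*(-1/9) = -7/9)
(555 + l(22, F(7))) - v(46, -67) = (555 + sqrt(16 + 22)) - (7 + 46 - 67) = (555 + sqrt(38)) - 1*(-14) = (555 + sqrt(38)) + 14 = 569 + sqrt(38)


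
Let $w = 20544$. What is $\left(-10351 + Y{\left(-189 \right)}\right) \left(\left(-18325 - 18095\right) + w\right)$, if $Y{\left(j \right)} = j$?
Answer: $167333040$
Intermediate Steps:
$\left(-10351 + Y{\left(-189 \right)}\right) \left(\left(-18325 - 18095\right) + w\right) = \left(-10351 - 189\right) \left(\left(-18325 - 18095\right) + 20544\right) = - 10540 \left(-36420 + 20544\right) = \left(-10540\right) \left(-15876\right) = 167333040$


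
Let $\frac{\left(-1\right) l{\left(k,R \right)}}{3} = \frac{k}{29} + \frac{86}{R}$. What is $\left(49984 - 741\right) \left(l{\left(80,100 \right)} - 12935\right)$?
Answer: $- \frac{924364531313}{1450} \approx -6.3749 \cdot 10^{8}$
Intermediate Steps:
$l{\left(k,R \right)} = - \frac{258}{R} - \frac{3 k}{29}$ ($l{\left(k,R \right)} = - 3 \left(\frac{k}{29} + \frac{86}{R}\right) = - 3 \left(\frac{86}{R} + \frac{k}{29}\right) = - \frac{258}{R} - \frac{3 k}{29}$)
$\left(49984 - 741\right) \left(l{\left(80,100 \right)} - 12935\right) = \left(49984 - 741\right) \left(\left(- \frac{258}{100} - \frac{240}{29}\right) - 12935\right) = 49243 \left(\left(\left(-258\right) \frac{1}{100} - \frac{240}{29}\right) - 12935\right) = 49243 \left(\left(- \frac{129}{50} - \frac{240}{29}\right) - 12935\right) = 49243 \left(- \frac{15741}{1450} - 12935\right) = 49243 \left(- \frac{18771491}{1450}\right) = - \frac{924364531313}{1450}$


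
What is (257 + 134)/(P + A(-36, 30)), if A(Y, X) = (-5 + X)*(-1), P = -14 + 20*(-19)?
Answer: -391/419 ≈ -0.93317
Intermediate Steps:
P = -394 (P = -14 - 380 = -394)
A(Y, X) = 5 - X
(257 + 134)/(P + A(-36, 30)) = (257 + 134)/(-394 + (5 - 1*30)) = 391/(-394 + (5 - 30)) = 391/(-394 - 25) = 391/(-419) = 391*(-1/419) = -391/419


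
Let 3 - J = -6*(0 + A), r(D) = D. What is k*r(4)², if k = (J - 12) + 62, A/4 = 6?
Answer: 3152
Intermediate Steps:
A = 24 (A = 4*6 = 24)
J = 147 (J = 3 - (-1)*6*(0 + 24) = 3 - (-1)*6*24 = 3 - (-1)*144 = 3 - 1*(-144) = 3 + 144 = 147)
k = 197 (k = (147 - 12) + 62 = 135 + 62 = 197)
k*r(4)² = 197*4² = 197*16 = 3152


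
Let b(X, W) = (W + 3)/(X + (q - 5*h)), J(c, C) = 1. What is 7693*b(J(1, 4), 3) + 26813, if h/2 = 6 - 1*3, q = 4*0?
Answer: 731419/29 ≈ 25221.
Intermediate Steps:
q = 0
h = 6 (h = 2*(6 - 1*3) = 2*(6 - 3) = 2*3 = 6)
b(X, W) = (3 + W)/(-30 + X) (b(X, W) = (W + 3)/(X + (0 - 5*6)) = (3 + W)/(X + (0 - 30)) = (3 + W)/(X - 30) = (3 + W)/(-30 + X))
7693*b(J(1, 4), 3) + 26813 = 7693*((3 + 3)/(-30 + 1)) + 26813 = 7693*(6/(-29)) + 26813 = 7693*(-1/29*6) + 26813 = 7693*(-6/29) + 26813 = -46158/29 + 26813 = 731419/29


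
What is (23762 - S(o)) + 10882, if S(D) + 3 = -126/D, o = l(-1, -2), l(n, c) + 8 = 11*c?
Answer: 173214/5 ≈ 34643.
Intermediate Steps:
l(n, c) = -8 + 11*c
o = -30 (o = -8 + 11*(-2) = -8 - 22 = -30)
S(D) = -3 - 126/D
(23762 - S(o)) + 10882 = (23762 - (-3 - 126/(-30))) + 10882 = (23762 - (-3 - 126*(-1/30))) + 10882 = (23762 - (-3 + 21/5)) + 10882 = (23762 - 1*6/5) + 10882 = (23762 - 6/5) + 10882 = 118804/5 + 10882 = 173214/5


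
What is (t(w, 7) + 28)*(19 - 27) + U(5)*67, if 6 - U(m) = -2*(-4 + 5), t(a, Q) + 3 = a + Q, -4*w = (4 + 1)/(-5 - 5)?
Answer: 279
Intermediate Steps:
w = ⅛ (w = -(4 + 1)/(4*(-5 - 5)) = -5/(4*(-10)) = -5*(-1)/(4*10) = -¼*(-½) = ⅛ ≈ 0.12500)
t(a, Q) = -3 + Q + a (t(a, Q) = -3 + (a + Q) = -3 + (Q + a) = -3 + Q + a)
U(m) = 8 (U(m) = 6 - (-2)*(-4 + 5) = 6 - (-2) = 6 - 1*(-2) = 6 + 2 = 8)
(t(w, 7) + 28)*(19 - 27) + U(5)*67 = ((-3 + 7 + ⅛) + 28)*(19 - 27) + 8*67 = (33/8 + 28)*(-8) + 536 = (257/8)*(-8) + 536 = -257 + 536 = 279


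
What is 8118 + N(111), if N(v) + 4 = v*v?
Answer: 20435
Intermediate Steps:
N(v) = -4 + v**2 (N(v) = -4 + v*v = -4 + v**2)
8118 + N(111) = 8118 + (-4 + 111**2) = 8118 + (-4 + 12321) = 8118 + 12317 = 20435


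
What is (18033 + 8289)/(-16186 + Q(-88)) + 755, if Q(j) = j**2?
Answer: 1057898/1407 ≈ 751.88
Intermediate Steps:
(18033 + 8289)/(-16186 + Q(-88)) + 755 = (18033 + 8289)/(-16186 + (-88)**2) + 755 = 26322/(-16186 + 7744) + 755 = 26322/(-8442) + 755 = 26322*(-1/8442) + 755 = -4387/1407 + 755 = 1057898/1407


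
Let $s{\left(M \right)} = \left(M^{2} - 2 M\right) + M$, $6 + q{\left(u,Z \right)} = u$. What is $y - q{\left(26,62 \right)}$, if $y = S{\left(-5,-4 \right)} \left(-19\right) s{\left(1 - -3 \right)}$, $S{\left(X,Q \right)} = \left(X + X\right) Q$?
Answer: $-9140$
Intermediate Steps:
$S{\left(X,Q \right)} = 2 Q X$ ($S{\left(X,Q \right)} = 2 X Q = 2 Q X$)
$q{\left(u,Z \right)} = -6 + u$
$s{\left(M \right)} = M^{2} - M$
$y = -9120$ ($y = 2 \left(-4\right) \left(-5\right) \left(-19\right) \left(1 - -3\right) \left(-1 + \left(1 - -3\right)\right) = 40 \left(-19\right) \left(1 + 3\right) \left(-1 + \left(1 + 3\right)\right) = - 760 \cdot 4 \left(-1 + 4\right) = - 760 \cdot 4 \cdot 3 = \left(-760\right) 12 = -9120$)
$y - q{\left(26,62 \right)} = -9120 - \left(-6 + 26\right) = -9120 - 20 = -9140$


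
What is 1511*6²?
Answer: 54396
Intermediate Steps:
1511*6² = 1511*36 = 54396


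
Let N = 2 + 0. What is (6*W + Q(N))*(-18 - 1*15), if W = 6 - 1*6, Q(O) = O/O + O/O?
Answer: -66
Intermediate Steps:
N = 2
Q(O) = 2 (Q(O) = 1 + 1 = 2)
W = 0 (W = 6 - 6 = 0)
(6*W + Q(N))*(-18 - 1*15) = (6*0 + 2)*(-18 - 1*15) = (0 + 2)*(-18 - 15) = 2*(-33) = -66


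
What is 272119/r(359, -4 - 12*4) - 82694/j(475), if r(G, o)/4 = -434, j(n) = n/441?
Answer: -63437798269/824600 ≈ -76932.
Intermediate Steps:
j(n) = n/441 (j(n) = n*(1/441) = n/441)
r(G, o) = -1736 (r(G, o) = 4*(-434) = -1736)
272119/r(359, -4 - 12*4) - 82694/j(475) = 272119/(-1736) - 82694/((1/441)*475) = 272119*(-1/1736) - 82694/475/441 = -272119/1736 - 82694*441/475 = -272119/1736 - 36468054/475 = -63437798269/824600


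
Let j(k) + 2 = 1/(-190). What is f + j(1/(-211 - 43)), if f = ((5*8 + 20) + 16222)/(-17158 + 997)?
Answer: -9250921/3070590 ≈ -3.0127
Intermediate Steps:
j(k) = -381/190 (j(k) = -2 + 1/(-190) = -2 - 1/190 = -381/190)
f = -16282/16161 (f = ((40 + 20) + 16222)/(-16161) = (60 + 16222)*(-1/16161) = 16282*(-1/16161) = -16282/16161 ≈ -1.0075)
f + j(1/(-211 - 43)) = -16282/16161 - 381/190 = -9250921/3070590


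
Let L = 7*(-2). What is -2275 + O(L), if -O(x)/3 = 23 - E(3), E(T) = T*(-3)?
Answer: -2371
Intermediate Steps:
E(T) = -3*T
L = -14
O(x) = -96 (O(x) = -3*(23 - (-3)*3) = -3*(23 - 1*(-9)) = -3*(23 + 9) = -3*32 = -96)
-2275 + O(L) = -2275 - 96 = -2371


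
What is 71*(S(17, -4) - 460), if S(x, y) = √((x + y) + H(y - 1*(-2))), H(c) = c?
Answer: -32660 + 71*√11 ≈ -32425.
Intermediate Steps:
S(x, y) = √(2 + x + 2*y) (S(x, y) = √((x + y) + (y - 1*(-2))) = √((x + y) + (y + 2)) = √((x + y) + (2 + y)) = √(2 + x + 2*y))
71*(S(17, -4) - 460) = 71*(√(2 + 17 + 2*(-4)) - 460) = 71*(√(2 + 17 - 8) - 460) = 71*(√11 - 460) = 71*(-460 + √11) = -32660 + 71*√11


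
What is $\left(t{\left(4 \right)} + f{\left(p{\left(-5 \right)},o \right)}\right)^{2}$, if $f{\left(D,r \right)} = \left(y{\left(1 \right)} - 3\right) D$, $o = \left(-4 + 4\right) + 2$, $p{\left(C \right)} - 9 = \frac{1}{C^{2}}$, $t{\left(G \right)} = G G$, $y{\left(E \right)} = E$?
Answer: $\frac{2704}{625} \approx 4.3264$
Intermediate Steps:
$t{\left(G \right)} = G^{2}$
$p{\left(C \right)} = 9 + \frac{1}{C^{2}}$
$o = 2$ ($o = 0 + 2 = 2$)
$f{\left(D,r \right)} = - 2 D$ ($f{\left(D,r \right)} = \left(1 - 3\right) D = - 2 D$)
$\left(t{\left(4 \right)} + f{\left(p{\left(-5 \right)},o \right)}\right)^{2} = \left(4^{2} - 2 \left(9 + \frac{1}{25}\right)\right)^{2} = \left(16 - 2 \left(9 + \frac{1}{25}\right)\right)^{2} = \left(16 - \frac{452}{25}\right)^{2} = \left(- \frac{52}{25}\right)^{2} = \frac{2704}{625}$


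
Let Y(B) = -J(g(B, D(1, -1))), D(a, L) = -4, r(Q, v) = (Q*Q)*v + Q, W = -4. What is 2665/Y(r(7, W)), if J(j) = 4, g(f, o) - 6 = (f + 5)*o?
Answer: -2665/4 ≈ -666.25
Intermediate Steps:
r(Q, v) = Q + v*Q² (r(Q, v) = Q²*v + Q = v*Q² + Q = Q + v*Q²)
g(f, o) = 6 + o*(5 + f) (g(f, o) = 6 + (f + 5)*o = 6 + (5 + f)*o = 6 + o*(5 + f))
Y(B) = -4 (Y(B) = -1*4 = -4)
2665/Y(r(7, W)) = 2665/(-4) = 2665*(-¼) = -2665/4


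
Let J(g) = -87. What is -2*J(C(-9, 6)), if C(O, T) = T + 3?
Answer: 174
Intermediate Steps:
C(O, T) = 3 + T
-2*J(C(-9, 6)) = -2*(-87) = 174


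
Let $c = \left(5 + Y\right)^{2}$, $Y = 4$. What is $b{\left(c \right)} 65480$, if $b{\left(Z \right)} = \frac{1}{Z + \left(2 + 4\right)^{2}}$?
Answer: $\frac{65480}{117} \approx 559.66$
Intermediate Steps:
$c = 81$ ($c = \left(5 + 4\right)^{2} = 9^{2} = 81$)
$b{\left(Z \right)} = \frac{1}{36 + Z}$ ($b{\left(Z \right)} = \frac{1}{Z + 6^{2}} = \frac{1}{Z + 36} = \frac{1}{36 + Z}$)
$b{\left(c \right)} 65480 = \frac{1}{36 + 81} \cdot 65480 = \frac{1}{117} \cdot 65480 = \frac{65480}{117}$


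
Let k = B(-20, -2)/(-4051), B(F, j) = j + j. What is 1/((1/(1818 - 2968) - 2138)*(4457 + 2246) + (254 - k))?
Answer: -4658650/66762022232453 ≈ -6.9780e-8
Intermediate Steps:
B(F, j) = 2*j
k = 4/4051 (k = (2*(-2))/(-4051) = -4*(-1/4051) = 4/4051 ≈ 0.00098741)
1/((1/(1818 - 2968) - 2138)*(4457 + 2246) + (254 - k)) = 1/((1/(1818 - 2968) - 2138)*(4457 + 2246) + (254 - 1*4/4051)) = 1/((1/(-1150) - 2138)*6703 + (254 - 4/4051)) = 1/((-1/1150 - 2138)*6703 + 1028950/4051) = 1/(-2458701/1150*6703 + 1028950/4051) = 1/(-16480672803/1150 + 1028950/4051) = 1/(-66762022232453/4658650) = -4658650/66762022232453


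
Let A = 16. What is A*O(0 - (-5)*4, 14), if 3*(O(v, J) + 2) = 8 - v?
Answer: -96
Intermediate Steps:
O(v, J) = ⅔ - v/3 (O(v, J) = -2 + (8 - v)/3 = -2 + (8/3 - v/3) = ⅔ - v/3)
A*O(0 - (-5)*4, 14) = 16*(⅔ - (0 - (-5)*4)/3) = 16*(⅔ - (0 - 1*(-20))/3) = 16*(⅔ - (0 + 20)/3) = 16*(⅔ - ⅓*20) = 16*(⅔ - 20/3) = 16*(-6) = -96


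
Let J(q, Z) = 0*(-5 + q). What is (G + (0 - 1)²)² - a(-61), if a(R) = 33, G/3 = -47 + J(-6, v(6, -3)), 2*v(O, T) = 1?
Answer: 19567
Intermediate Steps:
v(O, T) = ½ (v(O, T) = (½)*1 = ½)
J(q, Z) = 0
G = -141 (G = 3*(-47 + 0) = 3*(-47) = -141)
(G + (0 - 1)²)² - a(-61) = (-141 + (0 - 1)²)² - 1*33 = (-141 + (-1)²)² - 33 = (-141 + 1)² - 33 = (-140)² - 33 = 19600 - 33 = 19567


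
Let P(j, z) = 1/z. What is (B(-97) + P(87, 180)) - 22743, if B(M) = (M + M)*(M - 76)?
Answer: 1947421/180 ≈ 10819.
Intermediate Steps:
B(M) = 2*M*(-76 + M) (B(M) = (2*M)*(-76 + M) = 2*M*(-76 + M))
(B(-97) + P(87, 180)) - 22743 = (2*(-97)*(-76 - 97) + 1/180) - 22743 = (2*(-97)*(-173) + 1/180) - 22743 = (33562 + 1/180) - 22743 = 6041161/180 - 22743 = 1947421/180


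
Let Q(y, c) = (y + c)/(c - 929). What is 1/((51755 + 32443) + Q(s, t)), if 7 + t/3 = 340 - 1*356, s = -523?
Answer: 499/42015098 ≈ 1.1877e-5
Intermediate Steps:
t = -69 (t = -21 + 3*(340 - 1*356) = -21 + 3*(340 - 356) = -21 + 3*(-16) = -21 - 48 = -69)
Q(y, c) = (c + y)/(-929 + c)
1/((51755 + 32443) + Q(s, t)) = 1/((51755 + 32443) + (-69 - 523)/(-929 - 69)) = 1/(84198 - 592/(-998)) = 1/(84198 - 1/998*(-592)) = 1/(84198 + 296/499) = 1/(42015098/499) = 499/42015098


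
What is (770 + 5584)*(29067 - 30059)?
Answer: -6303168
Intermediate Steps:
(770 + 5584)*(29067 - 30059) = 6354*(-992) = -6303168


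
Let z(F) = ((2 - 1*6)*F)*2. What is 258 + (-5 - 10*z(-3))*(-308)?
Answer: 75718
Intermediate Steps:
z(F) = -8*F (z(F) = ((2 - 6)*F)*2 = -4*F*2 = -8*F)
258 + (-5 - 10*z(-3))*(-308) = 258 + (-5 - (-80)*(-3))*(-308) = 258 + (-5 - 10*24)*(-308) = 258 + (-5 - 240)*(-308) = 258 - 245*(-308) = 258 + 75460 = 75718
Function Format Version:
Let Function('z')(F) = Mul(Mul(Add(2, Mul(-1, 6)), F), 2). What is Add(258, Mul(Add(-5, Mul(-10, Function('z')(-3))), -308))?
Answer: 75718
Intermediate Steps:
Function('z')(F) = Mul(-8, F) (Function('z')(F) = Mul(Mul(Add(2, -6), F), 2) = Mul(Mul(-4, F), 2) = Mul(-8, F))
Add(258, Mul(Add(-5, Mul(-10, Function('z')(-3))), -308)) = Add(258, Mul(Add(-5, Mul(-10, Mul(-8, -3))), -308)) = Add(258, Mul(Add(-5, Mul(-10, 24)), -308)) = Add(258, Mul(Add(-5, -240), -308)) = Add(258, Mul(-245, -308)) = Add(258, 75460) = 75718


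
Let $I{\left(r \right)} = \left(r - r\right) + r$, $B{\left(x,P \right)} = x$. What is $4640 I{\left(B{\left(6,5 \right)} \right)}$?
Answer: $27840$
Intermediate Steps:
$I{\left(r \right)} = r$ ($I{\left(r \right)} = 0 + r = r$)
$4640 I{\left(B{\left(6,5 \right)} \right)} = 4640 \cdot 6 = 27840$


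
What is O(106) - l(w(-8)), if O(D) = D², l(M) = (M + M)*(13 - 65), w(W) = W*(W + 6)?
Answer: 12900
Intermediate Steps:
w(W) = W*(6 + W)
l(M) = -104*M (l(M) = (2*M)*(-52) = -104*M)
O(106) - l(w(-8)) = 106² - (-104)*(-8*(6 - 8)) = 11236 - (-104)*(-8*(-2)) = 11236 - (-104)*16 = 11236 - 1*(-1664) = 11236 + 1664 = 12900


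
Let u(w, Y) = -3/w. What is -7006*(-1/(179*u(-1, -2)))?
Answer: 7006/537 ≈ 13.047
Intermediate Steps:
-7006*(-1/(179*u(-1, -2))) = -7006/((-(-537)/(-1))) = -7006/((-(-537)*(-1))) = -7006/((-179*3)) = -7006/(-537) = -7006*(-1/537) = 7006/537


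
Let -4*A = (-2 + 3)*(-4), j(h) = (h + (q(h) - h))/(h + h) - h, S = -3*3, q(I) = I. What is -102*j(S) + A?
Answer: -968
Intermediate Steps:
S = -9
j(h) = 1/2 - h (j(h) = (h + (h - h))/(h + h) - h = (h + 0)/((2*h)) - h = h*(1/(2*h)) - h = 1/2 - h)
A = 1 (A = -(-2 + 3)*(-4)/4 = -(-4)/4 = -1/4*(-4) = 1)
-102*j(S) + A = -102*(1/2 - 1*(-9)) + 1 = -102*(1/2 + 9) + 1 = -102*19/2 + 1 = -969 + 1 = -968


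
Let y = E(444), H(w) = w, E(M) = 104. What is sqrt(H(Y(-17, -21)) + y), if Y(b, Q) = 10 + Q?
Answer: sqrt(93) ≈ 9.6436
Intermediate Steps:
y = 104
sqrt(H(Y(-17, -21)) + y) = sqrt((10 - 21) + 104) = sqrt(-11 + 104) = sqrt(93)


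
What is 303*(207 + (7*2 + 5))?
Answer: 68478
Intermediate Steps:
303*(207 + (7*2 + 5)) = 303*(207 + (14 + 5)) = 303*(207 + 19) = 303*226 = 68478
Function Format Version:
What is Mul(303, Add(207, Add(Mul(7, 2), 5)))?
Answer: 68478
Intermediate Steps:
Mul(303, Add(207, Add(Mul(7, 2), 5))) = Mul(303, Add(207, Add(14, 5))) = Mul(303, Add(207, 19)) = Mul(303, 226) = 68478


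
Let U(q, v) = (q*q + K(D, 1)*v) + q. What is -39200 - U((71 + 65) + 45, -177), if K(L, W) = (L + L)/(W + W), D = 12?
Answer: -70018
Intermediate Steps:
K(L, W) = L/W (K(L, W) = (2*L)/((2*W)) = (2*L)*(1/(2*W)) = L/W)
U(q, v) = q + q² + 12*v (U(q, v) = (q*q + (12/1)*v) + q = (q² + (12*1)*v) + q = (q² + 12*v) + q = q + q² + 12*v)
-39200 - U((71 + 65) + 45, -177) = -39200 - (((71 + 65) + 45) + ((71 + 65) + 45)² + 12*(-177)) = -39200 - ((136 + 45) + (136 + 45)² - 2124) = -39200 - (181 + 181² - 2124) = -39200 - (181 + 32761 - 2124) = -39200 - 1*30818 = -39200 - 30818 = -70018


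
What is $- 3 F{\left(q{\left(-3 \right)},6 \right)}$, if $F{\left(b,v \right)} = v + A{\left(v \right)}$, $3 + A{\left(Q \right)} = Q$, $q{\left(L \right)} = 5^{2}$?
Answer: $-27$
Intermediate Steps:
$q{\left(L \right)} = 25$
$A{\left(Q \right)} = -3 + Q$
$F{\left(b,v \right)} = -3 + 2 v$ ($F{\left(b,v \right)} = v + \left(-3 + v\right) = -3 + 2 v$)
$- 3 F{\left(q{\left(-3 \right)},6 \right)} = - 3 \left(-3 + 2 \cdot 6\right) = - 3 \left(-3 + 12\right) = \left(-3\right) 9 = -27$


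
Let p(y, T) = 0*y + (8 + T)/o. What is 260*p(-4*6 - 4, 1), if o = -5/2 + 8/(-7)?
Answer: -10920/17 ≈ -642.35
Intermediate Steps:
o = -51/14 (o = -5*½ + 8*(-⅐) = -5/2 - 8/7 = -51/14 ≈ -3.6429)
p(y, T) = -112/51 - 14*T/51 (p(y, T) = 0*y + (8 + T)/(-51/14) = 0 + (8 + T)*(-14/51) = 0 + (-112/51 - 14*T/51) = -112/51 - 14*T/51)
260*p(-4*6 - 4, 1) = 260*(-112/51 - 14/51*1) = 260*(-112/51 - 14/51) = 260*(-42/17) = -10920/17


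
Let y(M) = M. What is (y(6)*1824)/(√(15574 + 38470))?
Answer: 5472*√13511/13511 ≈ 47.076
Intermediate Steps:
(y(6)*1824)/(√(15574 + 38470)) = (6*1824)/(√(15574 + 38470)) = 10944/(√54044) = 10944/((2*√13511)) = 10944*(√13511/27022) = 5472*√13511/13511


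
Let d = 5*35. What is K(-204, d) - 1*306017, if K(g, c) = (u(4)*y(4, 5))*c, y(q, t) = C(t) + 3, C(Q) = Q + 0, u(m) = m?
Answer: -300417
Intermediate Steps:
d = 175
C(Q) = Q
y(q, t) = 3 + t (y(q, t) = t + 3 = 3 + t)
K(g, c) = 32*c (K(g, c) = (4*(3 + 5))*c = (4*8)*c = 32*c)
K(-204, d) - 1*306017 = 32*175 - 1*306017 = 5600 - 306017 = -300417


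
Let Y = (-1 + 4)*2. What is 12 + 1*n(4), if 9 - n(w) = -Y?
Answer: 27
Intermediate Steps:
Y = 6 (Y = 3*2 = 6)
n(w) = 15 (n(w) = 9 - (-1)*6 = 9 - 1*(-6) = 9 + 6 = 15)
12 + 1*n(4) = 12 + 1*15 = 12 + 15 = 27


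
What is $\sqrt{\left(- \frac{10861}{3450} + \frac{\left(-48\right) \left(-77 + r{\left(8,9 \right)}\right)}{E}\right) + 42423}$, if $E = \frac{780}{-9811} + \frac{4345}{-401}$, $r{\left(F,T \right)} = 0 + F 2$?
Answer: $\frac{\sqrt{211581052083952602}}{2240430} \approx 205.31$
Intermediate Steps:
$r{\left(F,T \right)} = 2 F$ ($r{\left(F,T \right)} = 0 + 2 F = 2 F$)
$E = - \frac{42941575}{3934211}$ ($E = 780 \left(- \frac{1}{9811}\right) + 4345 \left(- \frac{1}{401}\right) = - \frac{780}{9811} - \frac{4345}{401} = - \frac{42941575}{3934211} \approx -10.915$)
$\sqrt{\left(- \frac{10861}{3450} + \frac{\left(-48\right) \left(-77 + r{\left(8,9 \right)}\right)}{E}\right) + 42423} = \sqrt{\left(- \frac{10861}{3450} + \frac{\left(-48\right) \left(-77 + 2 \cdot 8\right)}{- \frac{42941575}{3934211}}\right) + 42423} = \sqrt{\left(\left(-10861\right) \frac{1}{3450} + - 48 \left(-77 + 16\right) \left(- \frac{3934211}{42941575}\right)\right) + 42423} = \sqrt{\left(- \frac{10861}{3450} + \left(-48\right) \left(-61\right) \left(- \frac{3934211}{42941575}\right)\right) + 42423} = \sqrt{\left(- \frac{10861}{3450} + 2928 \left(- \frac{3934211}{42941575}\right)\right) + 42423} = \sqrt{\left(- \frac{10861}{3450} - \frac{11519369808}{42941575}\right) + 42423} = \sqrt{- \frac{69927329189}{257649450} + 42423} = \sqrt{\frac{10860335288161}{257649450}} = \frac{\sqrt{211581052083952602}}{2240430}$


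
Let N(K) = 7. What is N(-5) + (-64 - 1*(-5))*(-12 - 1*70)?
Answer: 4845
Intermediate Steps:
N(-5) + (-64 - 1*(-5))*(-12 - 1*70) = 7 + (-64 - 1*(-5))*(-12 - 1*70) = 7 + (-64 + 5)*(-12 - 70) = 7 - 59*(-82) = 7 + 4838 = 4845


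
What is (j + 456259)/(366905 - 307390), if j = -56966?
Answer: 399293/59515 ≈ 6.7091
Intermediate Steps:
(j + 456259)/(366905 - 307390) = (-56966 + 456259)/(366905 - 307390) = 399293/59515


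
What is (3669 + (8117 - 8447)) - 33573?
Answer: -30234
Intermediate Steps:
(3669 + (8117 - 8447)) - 33573 = (3669 - 330) - 33573 = 3339 - 33573 = -30234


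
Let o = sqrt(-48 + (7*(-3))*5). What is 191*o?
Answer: 573*I*sqrt(17) ≈ 2362.5*I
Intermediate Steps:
o = 3*I*sqrt(17) (o = sqrt(-48 - 21*5) = sqrt(-48 - 105) = sqrt(-153) = 3*I*sqrt(17) ≈ 12.369*I)
191*o = 191*(3*I*sqrt(17)) = 573*I*sqrt(17)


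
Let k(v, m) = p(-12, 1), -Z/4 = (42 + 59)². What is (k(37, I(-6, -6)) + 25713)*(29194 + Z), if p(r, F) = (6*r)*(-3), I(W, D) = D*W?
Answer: -301035690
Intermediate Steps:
Z = -40804 (Z = -4*(42 + 59)² = -4*101² = -4*10201 = -40804)
p(r, F) = -18*r
k(v, m) = 216 (k(v, m) = -18*(-12) = 216)
(k(37, I(-6, -6)) + 25713)*(29194 + Z) = (216 + 25713)*(29194 - 40804) = 25929*(-11610) = -301035690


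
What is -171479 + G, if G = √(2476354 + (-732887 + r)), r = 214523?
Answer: -171479 + √1957990 ≈ -1.7008e+5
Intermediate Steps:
G = √1957990 (G = √(2476354 + (-732887 + 214523)) = √(2476354 - 518364) = √1957990 ≈ 1399.3)
-171479 + G = -171479 + √1957990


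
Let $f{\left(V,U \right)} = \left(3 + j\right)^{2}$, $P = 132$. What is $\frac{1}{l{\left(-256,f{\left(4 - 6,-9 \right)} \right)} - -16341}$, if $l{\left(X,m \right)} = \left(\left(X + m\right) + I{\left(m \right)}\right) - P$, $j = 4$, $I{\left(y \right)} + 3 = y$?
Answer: $\frac{1}{16048} \approx 6.2313 \cdot 10^{-5}$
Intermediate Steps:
$I{\left(y \right)} = -3 + y$
$f{\left(V,U \right)} = 49$ ($f{\left(V,U \right)} = \left(3 + 4\right)^{2} = 7^{2} = 49$)
$l{\left(X,m \right)} = -135 + X + 2 m$ ($l{\left(X,m \right)} = \left(\left(X + m\right) + \left(-3 + m\right)\right) - 132 = \left(-3 + X + 2 m\right) - 132 = -135 + X + 2 m$)
$\frac{1}{l{\left(-256,f{\left(4 - 6,-9 \right)} \right)} - -16341} = \frac{1}{\left(-135 - 256 + 2 \cdot 49\right) - -16341} = \frac{1}{\left(-135 - 256 + 98\right) + 16341} = \frac{1}{-293 + 16341} = \frac{1}{16048}$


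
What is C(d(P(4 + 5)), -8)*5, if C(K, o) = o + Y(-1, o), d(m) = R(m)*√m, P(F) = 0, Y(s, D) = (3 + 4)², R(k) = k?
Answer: 205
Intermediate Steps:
Y(s, D) = 49 (Y(s, D) = 7² = 49)
d(m) = m^(3/2) (d(m) = m*√m = m^(3/2))
C(K, o) = 49 + o (C(K, o) = o + 49 = 49 + o)
C(d(P(4 + 5)), -8)*5 = (49 - 8)*5 = 41*5 = 205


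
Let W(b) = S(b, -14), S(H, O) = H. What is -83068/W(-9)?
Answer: 83068/9 ≈ 9229.8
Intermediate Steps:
W(b) = b
-83068/W(-9) = -83068/(-9) = -83068*(-⅑) = 83068/9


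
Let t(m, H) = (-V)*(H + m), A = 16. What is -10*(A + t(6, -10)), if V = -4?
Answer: 0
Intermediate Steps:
t(m, H) = 4*H + 4*m (t(m, H) = (-1*(-4))*(H + m) = 4*(H + m) = 4*H + 4*m)
-10*(A + t(6, -10)) = -10*(16 + (4*(-10) + 4*6)) = -10*(16 + (-40 + 24)) = -10*(16 - 16) = -10*0 = 0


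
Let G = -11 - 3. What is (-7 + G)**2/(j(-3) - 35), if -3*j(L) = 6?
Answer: -441/37 ≈ -11.919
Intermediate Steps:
G = -14
j(L) = -2 (j(L) = -1/3*6 = -2)
(-7 + G)**2/(j(-3) - 35) = (-7 - 14)**2/(-2 - 35) = (-21)**2/(-37) = -1/37*441 = -441/37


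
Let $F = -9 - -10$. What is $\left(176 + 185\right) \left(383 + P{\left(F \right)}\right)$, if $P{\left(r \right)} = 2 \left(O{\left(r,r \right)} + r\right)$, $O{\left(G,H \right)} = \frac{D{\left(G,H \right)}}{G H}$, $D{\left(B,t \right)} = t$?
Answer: $139707$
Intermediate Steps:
$F = 1$ ($F = -9 + 10 = 1$)
$O{\left(G,H \right)} = \frac{1}{G}$ ($O{\left(G,H \right)} = \frac{H}{G H} = H \frac{1}{G H} = \frac{1}{G}$)
$P{\left(r \right)} = 2 r + \frac{2}{r}$ ($P{\left(r \right)} = 2 \left(\frac{1}{r} + r\right) = 2 \left(r + \frac{1}{r}\right) = 2 r + \frac{2}{r}$)
$\left(176 + 185\right) \left(383 + P{\left(F \right)}\right) = \left(176 + 185\right) \left(383 + \left(2 \cdot 1 + \frac{2}{1}\right)\right) = 361 \left(383 + \left(2 + 2 \cdot 1\right)\right) = 361 \left(383 + \left(2 + 2\right)\right) = 361 \left(383 + 4\right) = 361 \cdot 387 = 139707$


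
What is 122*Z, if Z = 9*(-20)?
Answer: -21960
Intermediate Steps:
Z = -180
122*Z = 122*(-180) = -21960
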